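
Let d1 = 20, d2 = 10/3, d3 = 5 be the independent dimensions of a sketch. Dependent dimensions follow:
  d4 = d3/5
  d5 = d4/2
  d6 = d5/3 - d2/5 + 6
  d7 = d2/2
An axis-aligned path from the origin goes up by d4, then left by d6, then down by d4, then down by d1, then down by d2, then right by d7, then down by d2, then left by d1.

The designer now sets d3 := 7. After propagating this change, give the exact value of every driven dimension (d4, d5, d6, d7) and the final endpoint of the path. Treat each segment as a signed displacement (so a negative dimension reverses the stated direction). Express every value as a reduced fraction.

Apply edit: d3 := 7
  d4 = d3/5 = 7/5
  d5 = d4/2 = 7/10
  d6 = d5/3 - d2/5 + 6 = 167/30
  d7 = d2/2 = 5/3
Walk from origin (0, 0):
  seg 1: up by d4 = 7/5 → (0, 7/5)
  seg 2: left by d6 = 167/30 → (-167/30, 7/5)
  seg 3: down by d4 = 7/5 → (-167/30, 0)
  seg 4: down by d1 = 20 → (-167/30, -20)
  seg 5: down by d2 = 10/3 → (-167/30, -70/3)
  seg 6: right by d7 = 5/3 → (-39/10, -70/3)
  seg 7: down by d2 = 10/3 → (-39/10, -80/3)
  seg 8: left by d1 = 20 → (-239/10, -80/3)

d4 = 7/5
d5 = 7/10
d6 = 167/30
d7 = 5/3
endpoint = (-239/10, -80/3)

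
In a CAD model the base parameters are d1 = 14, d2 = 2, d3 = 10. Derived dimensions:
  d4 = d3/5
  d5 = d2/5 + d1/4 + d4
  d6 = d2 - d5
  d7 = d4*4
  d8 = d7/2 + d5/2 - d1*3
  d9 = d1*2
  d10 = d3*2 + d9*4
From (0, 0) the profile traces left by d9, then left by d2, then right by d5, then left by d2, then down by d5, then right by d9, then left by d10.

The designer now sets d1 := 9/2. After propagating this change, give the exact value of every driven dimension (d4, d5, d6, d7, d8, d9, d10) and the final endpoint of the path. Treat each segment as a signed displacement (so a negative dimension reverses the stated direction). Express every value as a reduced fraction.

Apply edit: d1 := 9/2
  d4 = d3/5 = 2
  d5 = d2/5 + d1/4 + d4 = 141/40
  d6 = d2 - d5 = -61/40
  d7 = d4*4 = 8
  d8 = d7/2 + d5/2 - d1*3 = -619/80
  d9 = d1*2 = 9
  d10 = d3*2 + d9*4 = 56
Walk from origin (0, 0):
  seg 1: left by d9 = 9 → (-9, 0)
  seg 2: left by d2 = 2 → (-11, 0)
  seg 3: right by d5 = 141/40 → (-299/40, 0)
  seg 4: left by d2 = 2 → (-379/40, 0)
  seg 5: down by d5 = 141/40 → (-379/40, -141/40)
  seg 6: right by d9 = 9 → (-19/40, -141/40)
  seg 7: left by d10 = 56 → (-2259/40, -141/40)

d4 = 2
d5 = 141/40
d6 = -61/40
d7 = 8
d8 = -619/80
d9 = 9
d10 = 56
endpoint = (-2259/40, -141/40)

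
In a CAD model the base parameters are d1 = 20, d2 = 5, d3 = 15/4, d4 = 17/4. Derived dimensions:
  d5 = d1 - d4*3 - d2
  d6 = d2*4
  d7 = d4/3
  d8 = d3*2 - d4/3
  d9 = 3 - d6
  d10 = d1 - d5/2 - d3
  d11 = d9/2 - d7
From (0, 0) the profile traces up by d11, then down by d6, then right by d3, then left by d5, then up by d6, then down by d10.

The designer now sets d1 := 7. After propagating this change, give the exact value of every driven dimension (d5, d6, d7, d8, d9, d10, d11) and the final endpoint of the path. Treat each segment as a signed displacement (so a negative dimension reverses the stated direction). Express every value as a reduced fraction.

Apply edit: d1 := 7
  d5 = d1 - d4*3 - d2 = -43/4
  d6 = d2*4 = 20
  d7 = d4/3 = 17/12
  d8 = d3*2 - d4/3 = 73/12
  d9 = 3 - d6 = -17
  d10 = d1 - d5/2 - d3 = 69/8
  d11 = d9/2 - d7 = -119/12
Walk from origin (0, 0):
  seg 1: up by d11 = -119/12 → (0, -119/12)
  seg 2: down by d6 = 20 → (0, -359/12)
  seg 3: right by d3 = 15/4 → (15/4, -359/12)
  seg 4: left by d5 = -43/4 → (29/2, -359/12)
  seg 5: up by d6 = 20 → (29/2, -119/12)
  seg 6: down by d10 = 69/8 → (29/2, -445/24)

d5 = -43/4
d6 = 20
d7 = 17/12
d8 = 73/12
d9 = -17
d10 = 69/8
d11 = -119/12
endpoint = (29/2, -445/24)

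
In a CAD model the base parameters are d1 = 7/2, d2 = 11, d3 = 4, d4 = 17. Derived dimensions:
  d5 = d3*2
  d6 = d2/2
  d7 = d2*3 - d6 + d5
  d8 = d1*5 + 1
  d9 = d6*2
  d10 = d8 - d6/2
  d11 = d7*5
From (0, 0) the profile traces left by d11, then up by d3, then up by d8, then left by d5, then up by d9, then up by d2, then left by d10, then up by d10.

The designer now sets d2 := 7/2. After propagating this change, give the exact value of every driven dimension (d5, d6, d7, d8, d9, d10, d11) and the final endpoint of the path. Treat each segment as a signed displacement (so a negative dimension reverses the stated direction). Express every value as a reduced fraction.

d5 = 8
d6 = 7/4
d7 = 67/4
d8 = 37/2
d9 = 7/2
d10 = 141/8
d11 = 335/4
endpoint = (-875/8, 377/8)

Apply edit: d2 := 7/2
  d5 = d3*2 = 8
  d6 = d2/2 = 7/4
  d7 = d2*3 - d6 + d5 = 67/4
  d8 = d1*5 + 1 = 37/2
  d9 = d6*2 = 7/2
  d10 = d8 - d6/2 = 141/8
  d11 = d7*5 = 335/4
Walk from origin (0, 0):
  seg 1: left by d11 = 335/4 → (-335/4, 0)
  seg 2: up by d3 = 4 → (-335/4, 4)
  seg 3: up by d8 = 37/2 → (-335/4, 45/2)
  seg 4: left by d5 = 8 → (-367/4, 45/2)
  seg 5: up by d9 = 7/2 → (-367/4, 26)
  seg 6: up by d2 = 7/2 → (-367/4, 59/2)
  seg 7: left by d10 = 141/8 → (-875/8, 59/2)
  seg 8: up by d10 = 141/8 → (-875/8, 377/8)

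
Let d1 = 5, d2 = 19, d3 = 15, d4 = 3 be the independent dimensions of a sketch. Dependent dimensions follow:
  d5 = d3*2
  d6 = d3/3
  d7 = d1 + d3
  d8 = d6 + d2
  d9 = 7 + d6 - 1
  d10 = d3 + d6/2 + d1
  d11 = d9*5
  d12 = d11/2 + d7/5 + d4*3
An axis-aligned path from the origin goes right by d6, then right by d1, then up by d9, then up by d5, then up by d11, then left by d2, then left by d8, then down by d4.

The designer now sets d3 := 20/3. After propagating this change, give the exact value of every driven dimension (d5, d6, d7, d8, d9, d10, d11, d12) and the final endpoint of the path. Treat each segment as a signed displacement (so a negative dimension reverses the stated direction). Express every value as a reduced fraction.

Apply edit: d3 := 20/3
  d5 = d3*2 = 40/3
  d6 = d3/3 = 20/9
  d7 = d1 + d3 = 35/3
  d8 = d6 + d2 = 191/9
  d9 = 7 + d6 - 1 = 74/9
  d10 = d3 + d6/2 + d1 = 115/9
  d11 = d9*5 = 370/9
  d12 = d11/2 + d7/5 + d4*3 = 287/9
Walk from origin (0, 0):
  seg 1: right by d6 = 20/9 → (20/9, 0)
  seg 2: right by d1 = 5 → (65/9, 0)
  seg 3: up by d9 = 74/9 → (65/9, 74/9)
  seg 4: up by d5 = 40/3 → (65/9, 194/9)
  seg 5: up by d11 = 370/9 → (65/9, 188/3)
  seg 6: left by d2 = 19 → (-106/9, 188/3)
  seg 7: left by d8 = 191/9 → (-33, 188/3)
  seg 8: down by d4 = 3 → (-33, 179/3)

d5 = 40/3
d6 = 20/9
d7 = 35/3
d8 = 191/9
d9 = 74/9
d10 = 115/9
d11 = 370/9
d12 = 287/9
endpoint = (-33, 179/3)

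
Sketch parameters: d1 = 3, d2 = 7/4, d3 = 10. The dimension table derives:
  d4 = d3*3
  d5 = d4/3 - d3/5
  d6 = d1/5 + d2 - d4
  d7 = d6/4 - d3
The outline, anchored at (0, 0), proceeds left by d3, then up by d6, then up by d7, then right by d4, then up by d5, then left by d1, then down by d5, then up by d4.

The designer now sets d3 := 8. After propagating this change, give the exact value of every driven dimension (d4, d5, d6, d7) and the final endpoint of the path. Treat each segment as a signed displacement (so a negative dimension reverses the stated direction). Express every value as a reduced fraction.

d4 = 24
d5 = 32/5
d6 = -433/20
d7 = -1073/80
endpoint = (13, -177/16)

Apply edit: d3 := 8
  d4 = d3*3 = 24
  d5 = d4/3 - d3/5 = 32/5
  d6 = d1/5 + d2 - d4 = -433/20
  d7 = d6/4 - d3 = -1073/80
Walk from origin (0, 0):
  seg 1: left by d3 = 8 → (-8, 0)
  seg 2: up by d6 = -433/20 → (-8, -433/20)
  seg 3: up by d7 = -1073/80 → (-8, -561/16)
  seg 4: right by d4 = 24 → (16, -561/16)
  seg 5: up by d5 = 32/5 → (16, -2293/80)
  seg 6: left by d1 = 3 → (13, -2293/80)
  seg 7: down by d5 = 32/5 → (13, -561/16)
  seg 8: up by d4 = 24 → (13, -177/16)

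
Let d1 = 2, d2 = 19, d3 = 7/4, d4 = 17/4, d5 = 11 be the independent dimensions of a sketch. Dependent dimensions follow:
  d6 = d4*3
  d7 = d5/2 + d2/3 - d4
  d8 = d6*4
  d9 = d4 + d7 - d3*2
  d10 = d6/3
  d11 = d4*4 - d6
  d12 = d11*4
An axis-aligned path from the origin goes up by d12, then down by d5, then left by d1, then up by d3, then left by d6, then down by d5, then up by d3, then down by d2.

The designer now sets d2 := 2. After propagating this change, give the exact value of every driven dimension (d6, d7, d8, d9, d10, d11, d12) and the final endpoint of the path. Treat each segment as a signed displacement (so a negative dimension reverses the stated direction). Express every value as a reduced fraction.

d6 = 51/4
d7 = 23/12
d8 = 51
d9 = 8/3
d10 = 17/4
d11 = 17/4
d12 = 17
endpoint = (-59/4, -7/2)

Apply edit: d2 := 2
  d6 = d4*3 = 51/4
  d7 = d5/2 + d2/3 - d4 = 23/12
  d8 = d6*4 = 51
  d9 = d4 + d7 - d3*2 = 8/3
  d10 = d6/3 = 17/4
  d11 = d4*4 - d6 = 17/4
  d12 = d11*4 = 17
Walk from origin (0, 0):
  seg 1: up by d12 = 17 → (0, 17)
  seg 2: down by d5 = 11 → (0, 6)
  seg 3: left by d1 = 2 → (-2, 6)
  seg 4: up by d3 = 7/4 → (-2, 31/4)
  seg 5: left by d6 = 51/4 → (-59/4, 31/4)
  seg 6: down by d5 = 11 → (-59/4, -13/4)
  seg 7: up by d3 = 7/4 → (-59/4, -3/2)
  seg 8: down by d2 = 2 → (-59/4, -7/2)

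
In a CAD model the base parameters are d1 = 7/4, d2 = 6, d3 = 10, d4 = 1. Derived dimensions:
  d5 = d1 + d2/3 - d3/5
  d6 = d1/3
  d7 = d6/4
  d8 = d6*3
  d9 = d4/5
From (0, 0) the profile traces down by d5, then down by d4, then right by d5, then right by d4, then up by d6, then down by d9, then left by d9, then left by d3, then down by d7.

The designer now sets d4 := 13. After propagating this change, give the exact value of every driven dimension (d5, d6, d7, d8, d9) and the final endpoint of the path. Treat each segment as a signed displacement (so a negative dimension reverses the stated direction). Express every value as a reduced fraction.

d5 = 7/4
d6 = 7/12
d7 = 7/48
d8 = 7/4
d9 = 13/5
endpoint = (43/20, -1353/80)

Apply edit: d4 := 13
  d5 = d1 + d2/3 - d3/5 = 7/4
  d6 = d1/3 = 7/12
  d7 = d6/4 = 7/48
  d8 = d6*3 = 7/4
  d9 = d4/5 = 13/5
Walk from origin (0, 0):
  seg 1: down by d5 = 7/4 → (0, -7/4)
  seg 2: down by d4 = 13 → (0, -59/4)
  seg 3: right by d5 = 7/4 → (7/4, -59/4)
  seg 4: right by d4 = 13 → (59/4, -59/4)
  seg 5: up by d6 = 7/12 → (59/4, -85/6)
  seg 6: down by d9 = 13/5 → (59/4, -503/30)
  seg 7: left by d9 = 13/5 → (243/20, -503/30)
  seg 8: left by d3 = 10 → (43/20, -503/30)
  seg 9: down by d7 = 7/48 → (43/20, -1353/80)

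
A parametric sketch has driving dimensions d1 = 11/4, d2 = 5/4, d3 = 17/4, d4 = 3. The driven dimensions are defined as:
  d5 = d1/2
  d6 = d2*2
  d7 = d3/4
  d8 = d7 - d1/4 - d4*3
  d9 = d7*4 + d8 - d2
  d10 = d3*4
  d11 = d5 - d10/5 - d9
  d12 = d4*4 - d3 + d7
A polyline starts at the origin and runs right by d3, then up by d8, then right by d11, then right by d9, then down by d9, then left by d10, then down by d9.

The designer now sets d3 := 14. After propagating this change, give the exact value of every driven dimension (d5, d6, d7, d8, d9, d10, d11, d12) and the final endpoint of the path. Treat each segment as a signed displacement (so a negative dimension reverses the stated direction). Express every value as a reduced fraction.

d5 = 11/8
d6 = 5/2
d7 = 7/2
d8 = -99/16
d9 = 105/16
d10 = 56
d11 = -1311/80
d12 = 3/2
endpoint = (-2073/40, -309/16)

Apply edit: d3 := 14
  d5 = d1/2 = 11/8
  d6 = d2*2 = 5/2
  d7 = d3/4 = 7/2
  d8 = d7 - d1/4 - d4*3 = -99/16
  d9 = d7*4 + d8 - d2 = 105/16
  d10 = d3*4 = 56
  d11 = d5 - d10/5 - d9 = -1311/80
  d12 = d4*4 - d3 + d7 = 3/2
Walk from origin (0, 0):
  seg 1: right by d3 = 14 → (14, 0)
  seg 2: up by d8 = -99/16 → (14, -99/16)
  seg 3: right by d11 = -1311/80 → (-191/80, -99/16)
  seg 4: right by d9 = 105/16 → (167/40, -99/16)
  seg 5: down by d9 = 105/16 → (167/40, -51/4)
  seg 6: left by d10 = 56 → (-2073/40, -51/4)
  seg 7: down by d9 = 105/16 → (-2073/40, -309/16)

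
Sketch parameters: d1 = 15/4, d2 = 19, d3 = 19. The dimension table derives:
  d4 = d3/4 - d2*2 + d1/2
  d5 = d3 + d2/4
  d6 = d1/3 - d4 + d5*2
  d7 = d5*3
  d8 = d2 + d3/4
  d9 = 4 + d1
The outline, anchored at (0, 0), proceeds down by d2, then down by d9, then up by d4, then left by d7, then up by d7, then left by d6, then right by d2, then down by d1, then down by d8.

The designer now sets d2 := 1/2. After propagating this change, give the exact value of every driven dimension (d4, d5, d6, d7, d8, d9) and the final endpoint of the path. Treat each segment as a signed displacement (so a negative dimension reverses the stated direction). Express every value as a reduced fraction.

d4 = 45/8
d5 = 153/8
d6 = 271/8
d7 = 459/8
d8 = 21/4
d9 = 31/4
endpoint = (-363/4, 183/4)

Apply edit: d2 := 1/2
  d4 = d3/4 - d2*2 + d1/2 = 45/8
  d5 = d3 + d2/4 = 153/8
  d6 = d1/3 - d4 + d5*2 = 271/8
  d7 = d5*3 = 459/8
  d8 = d2 + d3/4 = 21/4
  d9 = 4 + d1 = 31/4
Walk from origin (0, 0):
  seg 1: down by d2 = 1/2 → (0, -1/2)
  seg 2: down by d9 = 31/4 → (0, -33/4)
  seg 3: up by d4 = 45/8 → (0, -21/8)
  seg 4: left by d7 = 459/8 → (-459/8, -21/8)
  seg 5: up by d7 = 459/8 → (-459/8, 219/4)
  seg 6: left by d6 = 271/8 → (-365/4, 219/4)
  seg 7: right by d2 = 1/2 → (-363/4, 219/4)
  seg 8: down by d1 = 15/4 → (-363/4, 51)
  seg 9: down by d8 = 21/4 → (-363/4, 183/4)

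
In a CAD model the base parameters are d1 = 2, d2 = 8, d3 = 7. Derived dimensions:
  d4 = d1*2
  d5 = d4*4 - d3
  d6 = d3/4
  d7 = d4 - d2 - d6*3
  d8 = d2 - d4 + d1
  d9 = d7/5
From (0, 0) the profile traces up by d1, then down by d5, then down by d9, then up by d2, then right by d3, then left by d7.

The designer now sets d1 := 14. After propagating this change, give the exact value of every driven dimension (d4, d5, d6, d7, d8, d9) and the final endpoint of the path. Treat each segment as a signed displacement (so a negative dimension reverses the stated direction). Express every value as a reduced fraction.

Apply edit: d1 := 14
  d4 = d1*2 = 28
  d5 = d4*4 - d3 = 105
  d6 = d3/4 = 7/4
  d7 = d4 - d2 - d6*3 = 59/4
  d8 = d2 - d4 + d1 = -6
  d9 = d7/5 = 59/20
Walk from origin (0, 0):
  seg 1: up by d1 = 14 → (0, 14)
  seg 2: down by d5 = 105 → (0, -91)
  seg 3: down by d9 = 59/20 → (0, -1879/20)
  seg 4: up by d2 = 8 → (0, -1719/20)
  seg 5: right by d3 = 7 → (7, -1719/20)
  seg 6: left by d7 = 59/4 → (-31/4, -1719/20)

d4 = 28
d5 = 105
d6 = 7/4
d7 = 59/4
d8 = -6
d9 = 59/20
endpoint = (-31/4, -1719/20)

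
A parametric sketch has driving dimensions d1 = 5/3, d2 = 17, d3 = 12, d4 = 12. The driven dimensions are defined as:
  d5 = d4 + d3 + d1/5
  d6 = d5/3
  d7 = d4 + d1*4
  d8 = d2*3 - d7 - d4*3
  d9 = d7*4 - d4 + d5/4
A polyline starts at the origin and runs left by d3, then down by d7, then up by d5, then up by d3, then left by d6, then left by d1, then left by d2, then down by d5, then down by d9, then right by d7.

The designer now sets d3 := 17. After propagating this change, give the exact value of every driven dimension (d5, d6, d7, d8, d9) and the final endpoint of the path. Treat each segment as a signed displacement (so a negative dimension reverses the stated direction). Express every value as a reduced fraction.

Apply edit: d3 := 17
  d5 = d4 + d3 + d1/5 = 88/3
  d6 = d5/3 = 88/9
  d7 = d4 + d1*4 = 56/3
  d8 = d2*3 - d7 - d4*3 = -11/3
  d9 = d7*4 - d4 + d5/4 = 70
Walk from origin (0, 0):
  seg 1: left by d3 = 17 → (-17, 0)
  seg 2: down by d7 = 56/3 → (-17, -56/3)
  seg 3: up by d5 = 88/3 → (-17, 32/3)
  seg 4: up by d3 = 17 → (-17, 83/3)
  seg 5: left by d6 = 88/9 → (-241/9, 83/3)
  seg 6: left by d1 = 5/3 → (-256/9, 83/3)
  seg 7: left by d2 = 17 → (-409/9, 83/3)
  seg 8: down by d5 = 88/3 → (-409/9, -5/3)
  seg 9: down by d9 = 70 → (-409/9, -215/3)
  seg 10: right by d7 = 56/3 → (-241/9, -215/3)

d5 = 88/3
d6 = 88/9
d7 = 56/3
d8 = -11/3
d9 = 70
endpoint = (-241/9, -215/3)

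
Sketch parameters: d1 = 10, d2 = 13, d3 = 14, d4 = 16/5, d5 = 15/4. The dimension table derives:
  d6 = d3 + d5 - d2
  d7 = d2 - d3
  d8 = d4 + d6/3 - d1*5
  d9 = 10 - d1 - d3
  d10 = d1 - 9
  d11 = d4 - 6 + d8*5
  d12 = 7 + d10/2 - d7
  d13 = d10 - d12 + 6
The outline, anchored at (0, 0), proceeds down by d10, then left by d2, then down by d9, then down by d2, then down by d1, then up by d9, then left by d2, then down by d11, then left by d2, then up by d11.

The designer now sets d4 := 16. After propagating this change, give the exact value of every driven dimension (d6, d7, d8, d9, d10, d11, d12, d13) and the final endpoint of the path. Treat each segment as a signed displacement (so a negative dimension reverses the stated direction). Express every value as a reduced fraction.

Apply edit: d4 := 16
  d6 = d3 + d5 - d2 = 19/4
  d7 = d2 - d3 = -1
  d8 = d4 + d6/3 - d1*5 = -389/12
  d9 = 10 - d1 - d3 = -14
  d10 = d1 - 9 = 1
  d11 = d4 - 6 + d8*5 = -1825/12
  d12 = 7 + d10/2 - d7 = 17/2
  d13 = d10 - d12 + 6 = -3/2
Walk from origin (0, 0):
  seg 1: down by d10 = 1 → (0, -1)
  seg 2: left by d2 = 13 → (-13, -1)
  seg 3: down by d9 = -14 → (-13, 13)
  seg 4: down by d2 = 13 → (-13, 0)
  seg 5: down by d1 = 10 → (-13, -10)
  seg 6: up by d9 = -14 → (-13, -24)
  seg 7: left by d2 = 13 → (-26, -24)
  seg 8: down by d11 = -1825/12 → (-26, 1537/12)
  seg 9: left by d2 = 13 → (-39, 1537/12)
  seg 10: up by d11 = -1825/12 → (-39, -24)

d6 = 19/4
d7 = -1
d8 = -389/12
d9 = -14
d10 = 1
d11 = -1825/12
d12 = 17/2
d13 = -3/2
endpoint = (-39, -24)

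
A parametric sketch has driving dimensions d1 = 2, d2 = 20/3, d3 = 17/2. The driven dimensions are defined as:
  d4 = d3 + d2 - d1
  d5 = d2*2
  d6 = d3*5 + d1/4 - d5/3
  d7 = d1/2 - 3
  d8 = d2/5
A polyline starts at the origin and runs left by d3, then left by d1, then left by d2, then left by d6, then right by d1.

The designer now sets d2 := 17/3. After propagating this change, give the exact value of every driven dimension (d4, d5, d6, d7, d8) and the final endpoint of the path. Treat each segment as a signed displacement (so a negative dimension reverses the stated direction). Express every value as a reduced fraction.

d4 = 73/6
d5 = 34/3
d6 = 353/9
d7 = -2
d8 = 17/15
endpoint = (-961/18, 0)

Apply edit: d2 := 17/3
  d4 = d3 + d2 - d1 = 73/6
  d5 = d2*2 = 34/3
  d6 = d3*5 + d1/4 - d5/3 = 353/9
  d7 = d1/2 - 3 = -2
  d8 = d2/5 = 17/15
Walk from origin (0, 0):
  seg 1: left by d3 = 17/2 → (-17/2, 0)
  seg 2: left by d1 = 2 → (-21/2, 0)
  seg 3: left by d2 = 17/3 → (-97/6, 0)
  seg 4: left by d6 = 353/9 → (-997/18, 0)
  seg 5: right by d1 = 2 → (-961/18, 0)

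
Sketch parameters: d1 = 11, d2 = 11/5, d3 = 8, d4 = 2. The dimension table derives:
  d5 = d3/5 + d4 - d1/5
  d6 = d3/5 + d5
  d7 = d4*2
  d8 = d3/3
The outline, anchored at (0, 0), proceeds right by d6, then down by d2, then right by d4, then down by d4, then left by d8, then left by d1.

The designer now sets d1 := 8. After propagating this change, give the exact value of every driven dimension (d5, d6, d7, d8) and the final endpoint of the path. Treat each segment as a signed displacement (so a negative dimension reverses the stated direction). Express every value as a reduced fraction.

d5 = 2
d6 = 18/5
d7 = 4
d8 = 8/3
endpoint = (-76/15, -21/5)

Apply edit: d1 := 8
  d5 = d3/5 + d4 - d1/5 = 2
  d6 = d3/5 + d5 = 18/5
  d7 = d4*2 = 4
  d8 = d3/3 = 8/3
Walk from origin (0, 0):
  seg 1: right by d6 = 18/5 → (18/5, 0)
  seg 2: down by d2 = 11/5 → (18/5, -11/5)
  seg 3: right by d4 = 2 → (28/5, -11/5)
  seg 4: down by d4 = 2 → (28/5, -21/5)
  seg 5: left by d8 = 8/3 → (44/15, -21/5)
  seg 6: left by d1 = 8 → (-76/15, -21/5)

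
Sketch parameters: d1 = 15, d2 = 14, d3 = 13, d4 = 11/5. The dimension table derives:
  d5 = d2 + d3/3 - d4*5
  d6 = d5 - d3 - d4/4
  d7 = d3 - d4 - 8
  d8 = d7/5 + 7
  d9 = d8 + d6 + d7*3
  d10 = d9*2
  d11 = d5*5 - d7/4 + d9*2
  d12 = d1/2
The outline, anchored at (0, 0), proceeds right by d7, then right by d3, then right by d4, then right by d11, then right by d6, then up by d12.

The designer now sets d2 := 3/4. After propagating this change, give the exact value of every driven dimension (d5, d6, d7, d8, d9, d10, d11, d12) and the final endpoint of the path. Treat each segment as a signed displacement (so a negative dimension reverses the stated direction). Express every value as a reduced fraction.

Apply edit: d2 := 3/4
  d5 = d2 + d3/3 - d4*5 = -71/12
  d6 = d5 - d3 - d4/4 = -292/15
  d7 = d3 - d4 - 8 = 14/5
  d8 = d7/5 + 7 = 189/25
  d9 = d8 + d6 + d7*3 = -263/75
  d10 = d9*2 = -526/75
  d11 = d5*5 - d7/4 + d9*2 = -11189/300
  d12 = d1/2 = 15/2
Walk from origin (0, 0):
  seg 1: right by d7 = 14/5 → (14/5, 0)
  seg 2: right by d3 = 13 → (79/5, 0)
  seg 3: right by d4 = 11/5 → (18, 0)
  seg 4: right by d11 = -11189/300 → (-5789/300, 0)
  seg 5: right by d6 = -292/15 → (-11629/300, 0)
  seg 6: up by d12 = 15/2 → (-11629/300, 15/2)

d5 = -71/12
d6 = -292/15
d7 = 14/5
d8 = 189/25
d9 = -263/75
d10 = -526/75
d11 = -11189/300
d12 = 15/2
endpoint = (-11629/300, 15/2)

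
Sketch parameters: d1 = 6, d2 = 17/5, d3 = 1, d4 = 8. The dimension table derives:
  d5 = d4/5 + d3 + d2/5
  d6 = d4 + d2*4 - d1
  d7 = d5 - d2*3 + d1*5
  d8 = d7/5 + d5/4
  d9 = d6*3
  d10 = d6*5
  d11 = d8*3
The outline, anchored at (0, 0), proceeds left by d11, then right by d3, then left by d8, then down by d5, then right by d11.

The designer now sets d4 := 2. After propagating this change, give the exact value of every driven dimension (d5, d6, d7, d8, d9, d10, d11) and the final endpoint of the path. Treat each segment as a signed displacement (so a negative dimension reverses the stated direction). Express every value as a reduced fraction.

d5 = 52/25
d6 = 48/5
d7 = 547/25
d8 = 612/125
d9 = 144/5
d10 = 48
d11 = 1836/125
endpoint = (-487/125, -52/25)

Apply edit: d4 := 2
  d5 = d4/5 + d3 + d2/5 = 52/25
  d6 = d4 + d2*4 - d1 = 48/5
  d7 = d5 - d2*3 + d1*5 = 547/25
  d8 = d7/5 + d5/4 = 612/125
  d9 = d6*3 = 144/5
  d10 = d6*5 = 48
  d11 = d8*3 = 1836/125
Walk from origin (0, 0):
  seg 1: left by d11 = 1836/125 → (-1836/125, 0)
  seg 2: right by d3 = 1 → (-1711/125, 0)
  seg 3: left by d8 = 612/125 → (-2323/125, 0)
  seg 4: down by d5 = 52/25 → (-2323/125, -52/25)
  seg 5: right by d11 = 1836/125 → (-487/125, -52/25)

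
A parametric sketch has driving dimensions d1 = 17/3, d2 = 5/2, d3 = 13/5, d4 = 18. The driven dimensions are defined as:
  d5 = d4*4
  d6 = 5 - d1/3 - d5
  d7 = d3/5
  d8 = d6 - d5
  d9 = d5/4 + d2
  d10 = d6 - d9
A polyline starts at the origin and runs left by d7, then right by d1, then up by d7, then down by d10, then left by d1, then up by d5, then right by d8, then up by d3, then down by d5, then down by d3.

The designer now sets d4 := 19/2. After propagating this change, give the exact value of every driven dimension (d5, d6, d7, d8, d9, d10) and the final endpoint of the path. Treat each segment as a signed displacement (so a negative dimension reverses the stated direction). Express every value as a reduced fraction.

Apply edit: d4 := 19/2
  d5 = d4*4 = 38
  d6 = 5 - d1/3 - d5 = -314/9
  d7 = d3/5 = 13/25
  d8 = d6 - d5 = -656/9
  d9 = d5/4 + d2 = 12
  d10 = d6 - d9 = -422/9
Walk from origin (0, 0):
  seg 1: left by d7 = 13/25 → (-13/25, 0)
  seg 2: right by d1 = 17/3 → (386/75, 0)
  seg 3: up by d7 = 13/25 → (386/75, 13/25)
  seg 4: down by d10 = -422/9 → (386/75, 10667/225)
  seg 5: left by d1 = 17/3 → (-13/25, 10667/225)
  seg 6: up by d5 = 38 → (-13/25, 19217/225)
  seg 7: right by d8 = -656/9 → (-16517/225, 19217/225)
  seg 8: up by d3 = 13/5 → (-16517/225, 19802/225)
  seg 9: down by d5 = 38 → (-16517/225, 11252/225)
  seg 10: down by d3 = 13/5 → (-16517/225, 10667/225)

d5 = 38
d6 = -314/9
d7 = 13/25
d8 = -656/9
d9 = 12
d10 = -422/9
endpoint = (-16517/225, 10667/225)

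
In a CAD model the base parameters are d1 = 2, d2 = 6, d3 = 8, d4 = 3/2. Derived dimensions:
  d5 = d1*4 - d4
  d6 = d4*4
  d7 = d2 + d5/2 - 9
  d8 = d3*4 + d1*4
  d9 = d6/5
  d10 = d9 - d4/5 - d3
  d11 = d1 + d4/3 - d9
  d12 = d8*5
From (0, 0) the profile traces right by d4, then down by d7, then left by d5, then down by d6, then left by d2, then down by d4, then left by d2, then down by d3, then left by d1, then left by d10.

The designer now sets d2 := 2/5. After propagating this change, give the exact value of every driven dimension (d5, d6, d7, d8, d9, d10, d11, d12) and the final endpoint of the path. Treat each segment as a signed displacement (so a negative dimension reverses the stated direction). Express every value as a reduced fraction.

d5 = 13/2
d6 = 6
d7 = -107/20
d8 = 40
d9 = 6/5
d10 = -71/10
d11 = 13/10
d12 = 200
endpoint = (-7/10, -203/20)

Apply edit: d2 := 2/5
  d5 = d1*4 - d4 = 13/2
  d6 = d4*4 = 6
  d7 = d2 + d5/2 - 9 = -107/20
  d8 = d3*4 + d1*4 = 40
  d9 = d6/5 = 6/5
  d10 = d9 - d4/5 - d3 = -71/10
  d11 = d1 + d4/3 - d9 = 13/10
  d12 = d8*5 = 200
Walk from origin (0, 0):
  seg 1: right by d4 = 3/2 → (3/2, 0)
  seg 2: down by d7 = -107/20 → (3/2, 107/20)
  seg 3: left by d5 = 13/2 → (-5, 107/20)
  seg 4: down by d6 = 6 → (-5, -13/20)
  seg 5: left by d2 = 2/5 → (-27/5, -13/20)
  seg 6: down by d4 = 3/2 → (-27/5, -43/20)
  seg 7: left by d2 = 2/5 → (-29/5, -43/20)
  seg 8: down by d3 = 8 → (-29/5, -203/20)
  seg 9: left by d1 = 2 → (-39/5, -203/20)
  seg 10: left by d10 = -71/10 → (-7/10, -203/20)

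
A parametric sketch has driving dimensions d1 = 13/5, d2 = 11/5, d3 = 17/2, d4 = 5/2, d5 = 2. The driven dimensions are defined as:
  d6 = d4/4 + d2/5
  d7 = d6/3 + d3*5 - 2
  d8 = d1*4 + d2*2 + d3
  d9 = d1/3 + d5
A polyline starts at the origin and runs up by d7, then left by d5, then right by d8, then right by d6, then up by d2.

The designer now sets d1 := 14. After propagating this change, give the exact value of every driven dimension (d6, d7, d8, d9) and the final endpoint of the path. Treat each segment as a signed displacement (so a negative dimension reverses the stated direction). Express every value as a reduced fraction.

d6 = 213/200
d7 = 8171/200
d8 = 689/10
d9 = 20/3
endpoint = (13593/200, 8611/200)

Apply edit: d1 := 14
  d6 = d4/4 + d2/5 = 213/200
  d7 = d6/3 + d3*5 - 2 = 8171/200
  d8 = d1*4 + d2*2 + d3 = 689/10
  d9 = d1/3 + d5 = 20/3
Walk from origin (0, 0):
  seg 1: up by d7 = 8171/200 → (0, 8171/200)
  seg 2: left by d5 = 2 → (-2, 8171/200)
  seg 3: right by d8 = 689/10 → (669/10, 8171/200)
  seg 4: right by d6 = 213/200 → (13593/200, 8171/200)
  seg 5: up by d2 = 11/5 → (13593/200, 8611/200)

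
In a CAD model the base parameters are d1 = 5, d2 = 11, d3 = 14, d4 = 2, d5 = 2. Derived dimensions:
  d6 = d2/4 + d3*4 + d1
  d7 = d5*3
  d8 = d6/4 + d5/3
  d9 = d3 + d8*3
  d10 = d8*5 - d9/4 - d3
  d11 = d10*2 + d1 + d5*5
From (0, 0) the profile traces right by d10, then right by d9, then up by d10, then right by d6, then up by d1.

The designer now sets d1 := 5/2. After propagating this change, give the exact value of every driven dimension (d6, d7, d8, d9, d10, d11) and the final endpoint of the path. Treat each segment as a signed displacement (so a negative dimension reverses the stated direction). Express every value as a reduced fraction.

d6 = 245/4
d7 = 6
d8 = 767/48
d9 = 991/16
d10 = 9679/192
d11 = 10879/96
endpoint = (33331/192, 10159/192)

Apply edit: d1 := 5/2
  d6 = d2/4 + d3*4 + d1 = 245/4
  d7 = d5*3 = 6
  d8 = d6/4 + d5/3 = 767/48
  d9 = d3 + d8*3 = 991/16
  d10 = d8*5 - d9/4 - d3 = 9679/192
  d11 = d10*2 + d1 + d5*5 = 10879/96
Walk from origin (0, 0):
  seg 1: right by d10 = 9679/192 → (9679/192, 0)
  seg 2: right by d9 = 991/16 → (21571/192, 0)
  seg 3: up by d10 = 9679/192 → (21571/192, 9679/192)
  seg 4: right by d6 = 245/4 → (33331/192, 9679/192)
  seg 5: up by d1 = 5/2 → (33331/192, 10159/192)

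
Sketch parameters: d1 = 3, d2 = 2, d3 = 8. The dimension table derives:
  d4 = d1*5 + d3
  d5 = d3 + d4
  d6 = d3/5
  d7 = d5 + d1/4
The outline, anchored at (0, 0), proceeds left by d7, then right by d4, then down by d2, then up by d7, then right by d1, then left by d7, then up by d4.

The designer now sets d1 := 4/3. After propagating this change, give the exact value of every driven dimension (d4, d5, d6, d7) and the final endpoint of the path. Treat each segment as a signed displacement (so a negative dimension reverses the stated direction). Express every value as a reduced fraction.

Apply edit: d1 := 4/3
  d4 = d1*5 + d3 = 44/3
  d5 = d3 + d4 = 68/3
  d6 = d3/5 = 8/5
  d7 = d5 + d1/4 = 23
Walk from origin (0, 0):
  seg 1: left by d7 = 23 → (-23, 0)
  seg 2: right by d4 = 44/3 → (-25/3, 0)
  seg 3: down by d2 = 2 → (-25/3, -2)
  seg 4: up by d7 = 23 → (-25/3, 21)
  seg 5: right by d1 = 4/3 → (-7, 21)
  seg 6: left by d7 = 23 → (-30, 21)
  seg 7: up by d4 = 44/3 → (-30, 107/3)

d4 = 44/3
d5 = 68/3
d6 = 8/5
d7 = 23
endpoint = (-30, 107/3)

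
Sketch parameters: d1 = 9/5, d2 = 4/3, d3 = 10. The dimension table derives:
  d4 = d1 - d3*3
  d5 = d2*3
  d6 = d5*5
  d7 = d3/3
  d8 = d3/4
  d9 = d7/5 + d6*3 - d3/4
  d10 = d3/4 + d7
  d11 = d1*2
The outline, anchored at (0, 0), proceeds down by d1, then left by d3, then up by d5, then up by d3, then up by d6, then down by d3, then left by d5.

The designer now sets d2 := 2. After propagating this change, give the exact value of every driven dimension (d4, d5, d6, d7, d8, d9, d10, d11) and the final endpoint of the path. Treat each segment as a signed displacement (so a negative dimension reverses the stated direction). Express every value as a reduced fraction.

d4 = -141/5
d5 = 6
d6 = 30
d7 = 10/3
d8 = 5/2
d9 = 529/6
d10 = 35/6
d11 = 18/5
endpoint = (-16, 171/5)

Apply edit: d2 := 2
  d4 = d1 - d3*3 = -141/5
  d5 = d2*3 = 6
  d6 = d5*5 = 30
  d7 = d3/3 = 10/3
  d8 = d3/4 = 5/2
  d9 = d7/5 + d6*3 - d3/4 = 529/6
  d10 = d3/4 + d7 = 35/6
  d11 = d1*2 = 18/5
Walk from origin (0, 0):
  seg 1: down by d1 = 9/5 → (0, -9/5)
  seg 2: left by d3 = 10 → (-10, -9/5)
  seg 3: up by d5 = 6 → (-10, 21/5)
  seg 4: up by d3 = 10 → (-10, 71/5)
  seg 5: up by d6 = 30 → (-10, 221/5)
  seg 6: down by d3 = 10 → (-10, 171/5)
  seg 7: left by d5 = 6 → (-16, 171/5)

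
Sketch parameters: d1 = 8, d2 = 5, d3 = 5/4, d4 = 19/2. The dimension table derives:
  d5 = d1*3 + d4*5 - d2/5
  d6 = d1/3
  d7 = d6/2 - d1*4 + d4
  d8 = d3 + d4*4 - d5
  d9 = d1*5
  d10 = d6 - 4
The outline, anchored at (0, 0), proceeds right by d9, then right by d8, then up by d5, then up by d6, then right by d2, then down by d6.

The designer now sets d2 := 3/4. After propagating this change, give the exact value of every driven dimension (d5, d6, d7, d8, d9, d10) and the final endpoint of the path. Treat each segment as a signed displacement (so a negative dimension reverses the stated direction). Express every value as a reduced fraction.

d5 = 1427/20
d6 = 8/3
d7 = -127/6
d8 = -321/10
d9 = 40
d10 = -4/3
endpoint = (173/20, 1427/20)

Apply edit: d2 := 3/4
  d5 = d1*3 + d4*5 - d2/5 = 1427/20
  d6 = d1/3 = 8/3
  d7 = d6/2 - d1*4 + d4 = -127/6
  d8 = d3 + d4*4 - d5 = -321/10
  d9 = d1*5 = 40
  d10 = d6 - 4 = -4/3
Walk from origin (0, 0):
  seg 1: right by d9 = 40 → (40, 0)
  seg 2: right by d8 = -321/10 → (79/10, 0)
  seg 3: up by d5 = 1427/20 → (79/10, 1427/20)
  seg 4: up by d6 = 8/3 → (79/10, 4441/60)
  seg 5: right by d2 = 3/4 → (173/20, 4441/60)
  seg 6: down by d6 = 8/3 → (173/20, 1427/20)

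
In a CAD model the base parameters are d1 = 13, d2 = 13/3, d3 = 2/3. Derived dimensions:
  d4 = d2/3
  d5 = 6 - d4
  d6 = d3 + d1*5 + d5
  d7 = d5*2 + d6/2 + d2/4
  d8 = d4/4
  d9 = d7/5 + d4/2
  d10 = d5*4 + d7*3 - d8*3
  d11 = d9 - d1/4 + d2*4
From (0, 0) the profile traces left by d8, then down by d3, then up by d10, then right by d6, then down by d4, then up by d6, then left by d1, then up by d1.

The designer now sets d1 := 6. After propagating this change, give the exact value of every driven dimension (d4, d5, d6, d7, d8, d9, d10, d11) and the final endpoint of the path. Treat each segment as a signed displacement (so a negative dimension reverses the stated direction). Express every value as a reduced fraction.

d4 = 13/9
d5 = 41/9
d6 = 317/9
d7 = 1001/36
d8 = 13/36
d9 = 377/60
d10 = 905/9
d11 = 1327/60
endpoint = (1039/36, 419/3)

Apply edit: d1 := 6
  d4 = d2/3 = 13/9
  d5 = 6 - d4 = 41/9
  d6 = d3 + d1*5 + d5 = 317/9
  d7 = d5*2 + d6/2 + d2/4 = 1001/36
  d8 = d4/4 = 13/36
  d9 = d7/5 + d4/2 = 377/60
  d10 = d5*4 + d7*3 - d8*3 = 905/9
  d11 = d9 - d1/4 + d2*4 = 1327/60
Walk from origin (0, 0):
  seg 1: left by d8 = 13/36 → (-13/36, 0)
  seg 2: down by d3 = 2/3 → (-13/36, -2/3)
  seg 3: up by d10 = 905/9 → (-13/36, 899/9)
  seg 4: right by d6 = 317/9 → (1255/36, 899/9)
  seg 5: down by d4 = 13/9 → (1255/36, 886/9)
  seg 6: up by d6 = 317/9 → (1255/36, 401/3)
  seg 7: left by d1 = 6 → (1039/36, 401/3)
  seg 8: up by d1 = 6 → (1039/36, 419/3)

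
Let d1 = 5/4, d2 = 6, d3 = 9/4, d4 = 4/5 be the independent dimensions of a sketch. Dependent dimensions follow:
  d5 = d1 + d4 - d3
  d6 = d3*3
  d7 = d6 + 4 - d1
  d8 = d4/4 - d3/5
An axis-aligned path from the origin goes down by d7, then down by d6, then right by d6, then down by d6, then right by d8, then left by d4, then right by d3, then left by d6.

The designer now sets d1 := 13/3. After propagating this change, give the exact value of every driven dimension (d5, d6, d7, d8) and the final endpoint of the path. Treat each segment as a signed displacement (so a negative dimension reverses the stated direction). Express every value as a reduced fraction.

d5 = 173/60
d6 = 27/4
d7 = 77/12
d8 = -1/4
endpoint = (6/5, -239/12)

Apply edit: d1 := 13/3
  d5 = d1 + d4 - d3 = 173/60
  d6 = d3*3 = 27/4
  d7 = d6 + 4 - d1 = 77/12
  d8 = d4/4 - d3/5 = -1/4
Walk from origin (0, 0):
  seg 1: down by d7 = 77/12 → (0, -77/12)
  seg 2: down by d6 = 27/4 → (0, -79/6)
  seg 3: right by d6 = 27/4 → (27/4, -79/6)
  seg 4: down by d6 = 27/4 → (27/4, -239/12)
  seg 5: right by d8 = -1/4 → (13/2, -239/12)
  seg 6: left by d4 = 4/5 → (57/10, -239/12)
  seg 7: right by d3 = 9/4 → (159/20, -239/12)
  seg 8: left by d6 = 27/4 → (6/5, -239/12)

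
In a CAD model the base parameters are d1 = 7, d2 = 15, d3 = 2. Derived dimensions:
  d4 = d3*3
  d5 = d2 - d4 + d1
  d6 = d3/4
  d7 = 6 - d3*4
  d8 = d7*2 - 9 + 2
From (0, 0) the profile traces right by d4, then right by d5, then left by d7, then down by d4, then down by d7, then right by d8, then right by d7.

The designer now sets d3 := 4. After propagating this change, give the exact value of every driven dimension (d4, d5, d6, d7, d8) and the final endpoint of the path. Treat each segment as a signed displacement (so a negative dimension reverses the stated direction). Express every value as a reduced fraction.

Apply edit: d3 := 4
  d4 = d3*3 = 12
  d5 = d2 - d4 + d1 = 10
  d6 = d3/4 = 1
  d7 = 6 - d3*4 = -10
  d8 = d7*2 - 9 + 2 = -27
Walk from origin (0, 0):
  seg 1: right by d4 = 12 → (12, 0)
  seg 2: right by d5 = 10 → (22, 0)
  seg 3: left by d7 = -10 → (32, 0)
  seg 4: down by d4 = 12 → (32, -12)
  seg 5: down by d7 = -10 → (32, -2)
  seg 6: right by d8 = -27 → (5, -2)
  seg 7: right by d7 = -10 → (-5, -2)

d4 = 12
d5 = 10
d6 = 1
d7 = -10
d8 = -27
endpoint = (-5, -2)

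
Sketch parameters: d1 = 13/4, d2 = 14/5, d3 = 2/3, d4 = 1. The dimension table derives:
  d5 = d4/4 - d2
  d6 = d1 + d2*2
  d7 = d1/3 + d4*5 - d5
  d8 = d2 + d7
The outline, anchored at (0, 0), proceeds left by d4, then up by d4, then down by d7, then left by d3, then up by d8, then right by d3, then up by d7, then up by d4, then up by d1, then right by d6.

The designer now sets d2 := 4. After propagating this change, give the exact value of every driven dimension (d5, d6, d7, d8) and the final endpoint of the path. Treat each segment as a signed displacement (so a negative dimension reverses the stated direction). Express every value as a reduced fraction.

d5 = -15/4
d6 = 45/4
d7 = 59/6
d8 = 83/6
endpoint = (41/4, 229/12)

Apply edit: d2 := 4
  d5 = d4/4 - d2 = -15/4
  d6 = d1 + d2*2 = 45/4
  d7 = d1/3 + d4*5 - d5 = 59/6
  d8 = d2 + d7 = 83/6
Walk from origin (0, 0):
  seg 1: left by d4 = 1 → (-1, 0)
  seg 2: up by d4 = 1 → (-1, 1)
  seg 3: down by d7 = 59/6 → (-1, -53/6)
  seg 4: left by d3 = 2/3 → (-5/3, -53/6)
  seg 5: up by d8 = 83/6 → (-5/3, 5)
  seg 6: right by d3 = 2/3 → (-1, 5)
  seg 7: up by d7 = 59/6 → (-1, 89/6)
  seg 8: up by d4 = 1 → (-1, 95/6)
  seg 9: up by d1 = 13/4 → (-1, 229/12)
  seg 10: right by d6 = 45/4 → (41/4, 229/12)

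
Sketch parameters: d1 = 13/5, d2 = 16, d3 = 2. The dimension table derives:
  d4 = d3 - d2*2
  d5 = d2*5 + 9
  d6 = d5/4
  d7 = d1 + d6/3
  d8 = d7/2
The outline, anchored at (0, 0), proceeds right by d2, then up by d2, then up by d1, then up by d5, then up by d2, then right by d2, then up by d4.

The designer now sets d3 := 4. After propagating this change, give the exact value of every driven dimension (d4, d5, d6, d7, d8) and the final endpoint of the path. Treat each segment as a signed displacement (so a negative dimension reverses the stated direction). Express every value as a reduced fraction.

d4 = -28
d5 = 89
d6 = 89/4
d7 = 601/60
d8 = 601/120
endpoint = (32, 478/5)

Apply edit: d3 := 4
  d4 = d3 - d2*2 = -28
  d5 = d2*5 + 9 = 89
  d6 = d5/4 = 89/4
  d7 = d1 + d6/3 = 601/60
  d8 = d7/2 = 601/120
Walk from origin (0, 0):
  seg 1: right by d2 = 16 → (16, 0)
  seg 2: up by d2 = 16 → (16, 16)
  seg 3: up by d1 = 13/5 → (16, 93/5)
  seg 4: up by d5 = 89 → (16, 538/5)
  seg 5: up by d2 = 16 → (16, 618/5)
  seg 6: right by d2 = 16 → (32, 618/5)
  seg 7: up by d4 = -28 → (32, 478/5)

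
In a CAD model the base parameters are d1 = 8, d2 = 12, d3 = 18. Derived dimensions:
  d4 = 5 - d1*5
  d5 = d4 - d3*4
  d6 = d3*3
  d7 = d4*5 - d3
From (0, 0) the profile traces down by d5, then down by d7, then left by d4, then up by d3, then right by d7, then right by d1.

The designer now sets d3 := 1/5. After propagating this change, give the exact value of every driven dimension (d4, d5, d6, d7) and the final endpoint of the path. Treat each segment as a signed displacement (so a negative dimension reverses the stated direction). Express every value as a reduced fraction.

Apply edit: d3 := 1/5
  d4 = 5 - d1*5 = -35
  d5 = d4 - d3*4 = -179/5
  d6 = d3*3 = 3/5
  d7 = d4*5 - d3 = -876/5
Walk from origin (0, 0):
  seg 1: down by d5 = -179/5 → (0, 179/5)
  seg 2: down by d7 = -876/5 → (0, 211)
  seg 3: left by d4 = -35 → (35, 211)
  seg 4: up by d3 = 1/5 → (35, 1056/5)
  seg 5: right by d7 = -876/5 → (-701/5, 1056/5)
  seg 6: right by d1 = 8 → (-661/5, 1056/5)

d4 = -35
d5 = -179/5
d6 = 3/5
d7 = -876/5
endpoint = (-661/5, 1056/5)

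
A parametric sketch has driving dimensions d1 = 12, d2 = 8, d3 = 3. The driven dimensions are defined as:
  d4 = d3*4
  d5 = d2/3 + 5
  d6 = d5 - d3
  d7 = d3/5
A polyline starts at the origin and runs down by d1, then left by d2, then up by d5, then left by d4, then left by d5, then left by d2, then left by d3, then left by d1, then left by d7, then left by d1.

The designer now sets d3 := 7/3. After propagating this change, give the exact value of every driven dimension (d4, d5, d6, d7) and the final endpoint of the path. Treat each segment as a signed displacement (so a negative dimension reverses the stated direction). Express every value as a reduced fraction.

d4 = 28/3
d5 = 23/3
d6 = 16/3
d7 = 7/15
endpoint = (-299/5, -13/3)

Apply edit: d3 := 7/3
  d4 = d3*4 = 28/3
  d5 = d2/3 + 5 = 23/3
  d6 = d5 - d3 = 16/3
  d7 = d3/5 = 7/15
Walk from origin (0, 0):
  seg 1: down by d1 = 12 → (0, -12)
  seg 2: left by d2 = 8 → (-8, -12)
  seg 3: up by d5 = 23/3 → (-8, -13/3)
  seg 4: left by d4 = 28/3 → (-52/3, -13/3)
  seg 5: left by d5 = 23/3 → (-25, -13/3)
  seg 6: left by d2 = 8 → (-33, -13/3)
  seg 7: left by d3 = 7/3 → (-106/3, -13/3)
  seg 8: left by d1 = 12 → (-142/3, -13/3)
  seg 9: left by d7 = 7/15 → (-239/5, -13/3)
  seg 10: left by d1 = 12 → (-299/5, -13/3)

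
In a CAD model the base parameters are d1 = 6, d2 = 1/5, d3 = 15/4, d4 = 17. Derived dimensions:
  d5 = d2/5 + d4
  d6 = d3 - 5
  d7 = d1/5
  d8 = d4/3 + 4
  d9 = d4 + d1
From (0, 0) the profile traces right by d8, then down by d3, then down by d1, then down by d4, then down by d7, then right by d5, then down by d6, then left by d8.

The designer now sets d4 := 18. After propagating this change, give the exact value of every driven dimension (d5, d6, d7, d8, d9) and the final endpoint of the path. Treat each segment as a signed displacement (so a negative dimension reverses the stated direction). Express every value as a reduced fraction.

d5 = 451/25
d6 = -5/4
d7 = 6/5
d8 = 10
d9 = 24
endpoint = (451/25, -277/10)

Apply edit: d4 := 18
  d5 = d2/5 + d4 = 451/25
  d6 = d3 - 5 = -5/4
  d7 = d1/5 = 6/5
  d8 = d4/3 + 4 = 10
  d9 = d4 + d1 = 24
Walk from origin (0, 0):
  seg 1: right by d8 = 10 → (10, 0)
  seg 2: down by d3 = 15/4 → (10, -15/4)
  seg 3: down by d1 = 6 → (10, -39/4)
  seg 4: down by d4 = 18 → (10, -111/4)
  seg 5: down by d7 = 6/5 → (10, -579/20)
  seg 6: right by d5 = 451/25 → (701/25, -579/20)
  seg 7: down by d6 = -5/4 → (701/25, -277/10)
  seg 8: left by d8 = 10 → (451/25, -277/10)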